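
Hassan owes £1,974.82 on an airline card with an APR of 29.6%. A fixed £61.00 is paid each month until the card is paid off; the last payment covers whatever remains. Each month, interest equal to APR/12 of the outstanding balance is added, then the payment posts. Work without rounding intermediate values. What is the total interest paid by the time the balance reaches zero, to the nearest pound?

£2,036

Monthly rate r = 29.6%/12 = 2.46667% = 0.0246667.
Payoff takes n = ⌈−ln(1 − rB₀/P)/ln(1+r)⌉ = ⌈65.755⌉ = 66 payments; the last is £46.18.
Total paid = 65·£61.00 + £46.18 = £4,011.18.
Total interest = total paid − principal = £4,011.18 − £1,974.82 = £2,036.36.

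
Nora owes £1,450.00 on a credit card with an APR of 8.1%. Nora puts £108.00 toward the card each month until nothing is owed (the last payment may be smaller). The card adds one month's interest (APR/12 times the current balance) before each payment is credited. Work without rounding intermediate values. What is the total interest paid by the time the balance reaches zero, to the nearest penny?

Monthly rate r = 8.1%/12 = 0.675% = 0.00675.
Payoff takes n = ⌈−ln(1 − rB₀/P)/ln(1+r)⌉ = ⌈14.121⌉ = 15 payments; the last is £13.13.
Total paid = 14·£108.00 + £13.13 = £1,525.13.
Total interest = total paid − principal = £1,525.13 − £1,450.00 = £75.13.

£75.13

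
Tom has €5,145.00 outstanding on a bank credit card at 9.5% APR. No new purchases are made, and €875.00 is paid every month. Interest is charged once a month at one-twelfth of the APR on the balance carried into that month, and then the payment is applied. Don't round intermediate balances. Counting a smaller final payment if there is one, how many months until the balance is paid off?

Monthly rate r = 9.5%/12 = 0.791667% = 0.00791667.
Recurrence: B ← B·(1+r) − €875.00.
Month 1: interest €40.73; balance after payment €4,310.73.
Month 2: interest €34.13; balance after payment €3,469.86.
Closed form: n = −ln(1 − rB₀/P)/ln(1+r) = −ln(0.95345)/ln(1.00792) ≈ 6.045, so the balance reaches zero during payment 7.

7 payments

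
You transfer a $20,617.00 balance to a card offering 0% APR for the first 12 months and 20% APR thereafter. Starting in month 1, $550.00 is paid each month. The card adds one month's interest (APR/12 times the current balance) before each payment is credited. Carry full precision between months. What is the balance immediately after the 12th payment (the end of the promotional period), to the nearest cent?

Promo months 1–12 at r₀ = 0%/12 = 0; months 13+ at r₁ = 20%/12 = 0.0166667.
After month 12 (no interest yet): B = $20,617.00 − 12·$550.00 = $14,017.00.

$14,017.00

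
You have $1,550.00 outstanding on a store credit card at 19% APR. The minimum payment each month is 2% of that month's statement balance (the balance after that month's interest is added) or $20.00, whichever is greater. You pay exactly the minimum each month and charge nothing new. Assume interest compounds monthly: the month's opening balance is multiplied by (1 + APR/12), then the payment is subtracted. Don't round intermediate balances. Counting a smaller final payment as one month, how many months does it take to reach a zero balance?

198 months

Monthly rate r = 19%/12 = 1.58333% = 0.0158333.
While 2% of the post-interest balance exceeds $20.00, each month B ← (B·(1+r))·(1 − 0.02), i.e. B shrinks by the factor (1+r)·0.98 = 0.99552.
This holds for months 1–102. Entering month 103 the balance is $980.13; 2% of the post-interest balance is now below $20.00, so the flat $20.00 minimum applies from here.
From month 103 a fixed $20.00 at rate r clears $980.13 in 96 more payments. Total: 102 + 96 = 198 months.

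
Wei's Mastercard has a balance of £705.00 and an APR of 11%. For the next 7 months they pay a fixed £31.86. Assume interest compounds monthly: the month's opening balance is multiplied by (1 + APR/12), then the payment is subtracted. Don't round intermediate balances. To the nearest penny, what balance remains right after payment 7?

Monthly rate r = 11%/12 = 0.916667% = 0.00916667.
Each month: B ← B·(1+r) − £31.86.
Month 1: interest £6.46; balance after payment £679.60.
Month 2: interest £6.23; balance after payment £653.97.
Month 3: interest £5.99; balance after payment £628.11.
Month 4: interest £5.76; balance after payment £602.00.
Month 5: interest £5.52; balance after payment £575.66.
Month 6: interest £5.28; balance after payment £549.08.
Month 7: interest £5.03; balance after payment £522.25.

£522.25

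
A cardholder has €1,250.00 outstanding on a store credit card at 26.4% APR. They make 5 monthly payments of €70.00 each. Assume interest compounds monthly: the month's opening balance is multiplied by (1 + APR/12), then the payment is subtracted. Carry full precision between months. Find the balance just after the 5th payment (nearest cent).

€1,027.94

Monthly rate r = 26.4%/12 = 2.2% = 0.022.
Each month: B ← B·(1+r) − €70.00.
Month 1: interest €27.50; balance after payment €1,207.50.
Month 2: interest €26.56; balance after payment €1,164.07.
Month 3: interest €25.61; balance after payment €1,119.67.
Month 4: interest €24.63; balance after payment €1,074.31.
Month 5: interest €23.63; balance after payment €1,027.94.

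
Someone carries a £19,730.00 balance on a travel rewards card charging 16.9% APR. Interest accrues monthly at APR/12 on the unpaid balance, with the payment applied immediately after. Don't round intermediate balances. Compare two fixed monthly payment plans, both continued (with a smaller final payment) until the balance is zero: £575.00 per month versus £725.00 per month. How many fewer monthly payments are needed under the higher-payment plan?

13 fewer payments

Monthly rate r = 16.9%/12 = 1.40833% = 0.0140833.
At £575.00/mo: n = ⌈−ln(1 − rB₀/P)/ln(1+r)⌉ = 48 payments (last £119.14); total interest = total paid − £19,730.00 = £7,414.14.
At £725.00/mo: 35 payments (last £406.46); total interest £5,326.46.
Payments saved = 48 − 35 = 13.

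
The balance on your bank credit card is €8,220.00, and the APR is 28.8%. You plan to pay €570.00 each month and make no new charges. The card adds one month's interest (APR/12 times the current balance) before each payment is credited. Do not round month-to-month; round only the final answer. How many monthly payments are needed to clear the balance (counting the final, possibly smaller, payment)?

Monthly rate r = 28.8%/12 = 2.4% = 0.024.
Recurrence: B ← B·(1+r) − €570.00.
Month 1: interest €197.28; balance after payment €7,847.28.
Month 2: interest €188.33; balance after payment €7,465.61.
Closed form: n = −ln(1 − rB₀/P)/ln(1+r) = −ln(0.65389)/ln(1.024) ≈ 17.912, so the balance reaches zero during payment 18.

18 payments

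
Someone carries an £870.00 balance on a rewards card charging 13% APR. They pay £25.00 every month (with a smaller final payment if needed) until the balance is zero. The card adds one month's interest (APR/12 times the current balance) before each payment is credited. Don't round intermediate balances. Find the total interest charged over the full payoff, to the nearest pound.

Monthly rate r = 13%/12 = 1.08333% = 0.0108333.
Payoff takes n = ⌈−ln(1 − rB₀/P)/ln(1+r)⌉ = ⌈43.917⌉ = 44 payments; the last is £22.93.
Total paid = 43·£25.00 + £22.93 = £1,097.93.
Total interest = total paid − principal = £1,097.93 − £870.00 = £227.93.

£228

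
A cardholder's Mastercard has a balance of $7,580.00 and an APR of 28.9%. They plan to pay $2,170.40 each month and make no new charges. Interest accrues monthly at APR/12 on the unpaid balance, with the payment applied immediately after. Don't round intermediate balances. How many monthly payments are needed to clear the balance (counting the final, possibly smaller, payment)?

4 months

Monthly rate r = 28.9%/12 = 2.40833% = 0.0240833.
Recurrence: B ← B·(1+r) − $2,170.40.
Month 1: interest $182.55; balance after payment $5,592.15.
Month 2: interest $134.68; balance after payment $3,556.43.
Month 3: interest $85.65; balance after payment $1,471.68.
Month 4: interest $35.44; balance after payment $0.00.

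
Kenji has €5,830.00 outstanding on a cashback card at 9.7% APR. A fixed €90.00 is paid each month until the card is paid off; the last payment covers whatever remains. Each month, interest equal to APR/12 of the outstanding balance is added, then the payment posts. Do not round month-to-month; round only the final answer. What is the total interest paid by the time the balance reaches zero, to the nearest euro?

Monthly rate r = 9.7%/12 = 0.808333% = 0.00808333.
Payoff takes n = ⌈−ln(1 − rB₀/P)/ln(1+r)⌉ = ⌈92.107⌉ = 93 payments; the last is €9.68.
Total paid = 92·€90.00 + €9.68 = €8,289.68.
Total interest = total paid − principal = €8,289.68 − €5,830.00 = €2,459.68.

€2,460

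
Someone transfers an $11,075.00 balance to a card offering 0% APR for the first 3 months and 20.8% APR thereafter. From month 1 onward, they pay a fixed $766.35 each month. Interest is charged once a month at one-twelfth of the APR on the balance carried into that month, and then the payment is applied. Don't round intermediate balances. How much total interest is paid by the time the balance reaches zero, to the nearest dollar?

$1,092

Promo months 1–3 at r₀ = 0%/12 = 0; months 4+ at r₁ = 20.8%/12 = 0.0173333.
After month 3 (no interest yet): B = $11,075.00 − 3·$766.35 = $8,775.95.
Then at r₁ with $766.35/mo: n₂ = −ln(1 − r₁·B/P)/ln(1+r₁) ≈ 12.88 → 13 more payments.
Total paid = 15·$766.35 + $671.68 = $12,166.93; interest = $12,166.93 − $11,075.00 = $1,091.93.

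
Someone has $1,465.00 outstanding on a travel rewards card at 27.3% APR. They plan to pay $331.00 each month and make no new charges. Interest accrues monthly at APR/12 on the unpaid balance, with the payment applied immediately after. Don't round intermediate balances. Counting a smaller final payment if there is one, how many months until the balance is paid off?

Monthly rate r = 27.3%/12 = 2.275% = 0.02275.
Recurrence: B ← B·(1+r) − $331.00.
Month 1: interest $33.33; balance after payment $1,167.33.
Month 2: interest $26.56; balance after payment $862.89.
Month 3: interest $19.63; balance after payment $551.52.
Month 4: interest $12.55; balance after payment $233.06.
Month 5: interest $5.30; balance after payment $0.00.

5 payments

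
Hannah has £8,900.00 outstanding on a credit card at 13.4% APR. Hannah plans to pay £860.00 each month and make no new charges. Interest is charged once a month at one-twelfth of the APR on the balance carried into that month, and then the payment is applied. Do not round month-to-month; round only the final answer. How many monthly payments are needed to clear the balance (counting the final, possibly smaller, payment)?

Monthly rate r = 13.4%/12 = 1.11667% = 0.0111667.
Recurrence: B ← B·(1+r) − £860.00.
Month 1: interest £99.38; balance after payment £8,139.38.
Month 2: interest £90.89; balance after payment £7,370.27.
Closed form: n = −ln(1 − rB₀/P)/ln(1+r) = −ln(0.88444)/ln(1.01117) ≈ 11.059, so the balance reaches zero during payment 12.

12 months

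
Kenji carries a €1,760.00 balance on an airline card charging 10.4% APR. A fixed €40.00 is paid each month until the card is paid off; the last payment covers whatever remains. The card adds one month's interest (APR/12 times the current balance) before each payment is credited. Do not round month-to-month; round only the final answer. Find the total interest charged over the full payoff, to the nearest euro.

€466

Monthly rate r = 10.4%/12 = 0.866667% = 0.00866667.
Payoff takes n = ⌈−ln(1 − rB₀/P)/ln(1+r)⌉ = ⌈55.646⌉ = 56 payments; the last is €25.88.
Total paid = 55·€40.00 + €25.88 = €2,225.88.
Total interest = total paid − principal = €2,225.88 − €1,760.00 = €465.88.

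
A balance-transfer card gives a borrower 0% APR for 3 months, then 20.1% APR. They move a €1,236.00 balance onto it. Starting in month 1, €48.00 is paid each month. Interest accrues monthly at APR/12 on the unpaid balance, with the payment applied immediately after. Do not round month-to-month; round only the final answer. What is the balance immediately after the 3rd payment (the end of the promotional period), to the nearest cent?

€1,092.00

Promo months 1–3 at r₀ = 0%/12 = 0; months 4+ at r₁ = 20.1%/12 = 0.01675.
After month 3 (no interest yet): B = €1,236.00 − 3·€48.00 = €1,092.00.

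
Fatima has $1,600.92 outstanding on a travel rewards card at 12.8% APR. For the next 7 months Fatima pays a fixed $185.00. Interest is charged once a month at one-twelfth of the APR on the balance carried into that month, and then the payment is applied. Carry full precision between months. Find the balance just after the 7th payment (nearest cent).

Monthly rate r = 12.8%/12 = 1.06667% = 0.0106667.
Each month: B ← B·(1+r) − $185.00.
Month 1: interest $17.08; balance after payment $1,433.00.
Month 2: interest $15.29; balance after payment $1,263.28.
Month 3: interest $13.48; balance after payment $1,091.76.
Month 4: interest $11.65; balance after payment $918.40.
Month 5: interest $9.80; balance after payment $743.20.
Month 6: interest $7.93; balance after payment $566.13.
Month 7: interest $6.04; balance after payment $387.16.

$387.16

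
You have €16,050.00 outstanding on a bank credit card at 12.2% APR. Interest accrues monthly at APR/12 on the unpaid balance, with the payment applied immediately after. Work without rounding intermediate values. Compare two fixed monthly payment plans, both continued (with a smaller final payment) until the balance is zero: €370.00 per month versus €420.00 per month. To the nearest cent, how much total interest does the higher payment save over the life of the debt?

€852.34

Monthly rate r = 12.2%/12 = 1.01667% = 0.0101667.
At €370.00/mo: n = ⌈−ln(1 − rB₀/P)/ln(1+r)⌉ = 58 payments (last €185.41); total interest = total paid − €16,050.00 = €5,225.41.
At €420.00/mo: 49 payments (last €263.07); total interest €4,373.07.
Interest saved = €5,225.41 − €4,373.07 = €852.34.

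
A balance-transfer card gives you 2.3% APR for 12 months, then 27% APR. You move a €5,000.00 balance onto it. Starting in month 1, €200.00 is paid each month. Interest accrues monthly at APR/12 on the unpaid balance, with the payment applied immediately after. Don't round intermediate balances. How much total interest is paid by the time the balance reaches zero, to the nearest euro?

€641

Promo months 1–12 at r₀ = 2.3%/12 = 0.00191667; months 13+ at r₁ = 27%/12 = 0.0225.
After month 12: iterate B ← B·(1+r₀) − €200.00 for 12 months → €2,690.76.
Then at r₁ with €200.00/mo: n₂ = −ln(1 − r₁·B/P)/ln(1+r₁) ≈ 16.20 → 17 more payments.
Total paid = 28·€200.00 + €41.21 = €5,641.21; interest = €5,641.21 − €5,000.00 = €641.21.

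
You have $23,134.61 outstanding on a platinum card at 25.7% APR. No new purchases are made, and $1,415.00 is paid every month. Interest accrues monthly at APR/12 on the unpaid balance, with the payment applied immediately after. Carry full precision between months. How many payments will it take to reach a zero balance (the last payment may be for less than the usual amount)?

Monthly rate r = 25.7%/12 = 2.14167% = 0.0214167.
Recurrence: B ← B·(1+r) − $1,415.00.
Month 1: interest $495.47; balance after payment $22,215.08.
Month 2: interest $475.77; balance after payment $21,275.85.
Closed form: n = −ln(1 − rB₀/P)/ln(1+r) = −ln(0.64985)/ln(1.02142) ≈ 20.340, so the balance reaches zero during payment 21.

21 payments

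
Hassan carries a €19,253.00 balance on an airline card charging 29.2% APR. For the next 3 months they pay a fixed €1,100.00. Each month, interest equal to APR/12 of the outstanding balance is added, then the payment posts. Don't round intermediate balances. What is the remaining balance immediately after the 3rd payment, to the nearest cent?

Monthly rate r = 29.2%/12 = 2.43333% = 0.0243333.
Each month: B ← B·(1+r) − €1,100.00.
Month 1: interest €468.49; balance after payment €18,621.49.
Month 2: interest €453.12; balance after payment €17,974.61.
Month 3: interest €437.38; balance after payment €17,311.99.

€17,311.99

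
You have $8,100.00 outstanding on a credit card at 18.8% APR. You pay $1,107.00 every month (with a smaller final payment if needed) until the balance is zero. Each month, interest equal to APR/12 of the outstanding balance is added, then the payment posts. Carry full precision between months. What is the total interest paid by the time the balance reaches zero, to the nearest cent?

$571.52

Monthly rate r = 18.8%/12 = 1.56667% = 0.0156667.
Payoff takes n = ⌈−ln(1 − rB₀/P)/ln(1+r)⌉ = ⌈7.832⌉ = 8 payments; the last is $922.52.
Total paid = 7·$1,107.00 + $922.52 = $8,671.52.
Total interest = total paid − principal = $8,671.52 − $8,100.00 = $571.52.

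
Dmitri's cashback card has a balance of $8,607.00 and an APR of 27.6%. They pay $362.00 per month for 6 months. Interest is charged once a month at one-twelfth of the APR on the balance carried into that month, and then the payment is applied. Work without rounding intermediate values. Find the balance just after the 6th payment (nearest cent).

Monthly rate r = 27.6%/12 = 2.3% = 0.023.
Each month: B ← B·(1+r) − $362.00.
Month 1: interest $197.96; balance after payment $8,442.96.
Month 2: interest $194.19; balance after payment $8,275.15.
Month 3: interest $190.33; balance after payment $8,103.48.
Month 4: interest $186.38; balance after payment $7,927.86.
Month 5: interest $182.34; balance after payment $7,748.20.
Month 6: interest $178.21; balance after payment $7,564.41.

$7,564.41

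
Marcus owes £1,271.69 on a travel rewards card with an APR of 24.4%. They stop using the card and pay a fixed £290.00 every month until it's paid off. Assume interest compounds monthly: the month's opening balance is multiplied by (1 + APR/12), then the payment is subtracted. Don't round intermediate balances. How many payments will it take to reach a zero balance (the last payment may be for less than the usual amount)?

Monthly rate r = 24.4%/12 = 2.03333% = 0.0203333.
Recurrence: B ← B·(1+r) − £290.00.
Month 1: interest £25.86; balance after payment £1,007.55.
Month 2: interest £20.49; balance after payment £738.03.
Month 3: interest £15.01; balance after payment £463.04.
Month 4: interest £9.42; balance after payment £182.46.
Month 5: interest £3.71; balance after payment £0.00.

5 payments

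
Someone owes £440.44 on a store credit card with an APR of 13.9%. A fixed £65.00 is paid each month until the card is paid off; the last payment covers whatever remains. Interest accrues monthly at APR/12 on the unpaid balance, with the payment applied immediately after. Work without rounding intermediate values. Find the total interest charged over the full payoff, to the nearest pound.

Monthly rate r = 13.9%/12 = 1.15833% = 0.0115833.
Payoff takes n = ⌈−ln(1 − rB₀/P)/ln(1+r)⌉ = ⌈7.097⌉ = 8 payments; the last is £6.37.
Total paid = 7·£65.00 + £6.37 = £461.37.
Total interest = total paid − principal = £461.37 − £440.44 = £20.93.

£21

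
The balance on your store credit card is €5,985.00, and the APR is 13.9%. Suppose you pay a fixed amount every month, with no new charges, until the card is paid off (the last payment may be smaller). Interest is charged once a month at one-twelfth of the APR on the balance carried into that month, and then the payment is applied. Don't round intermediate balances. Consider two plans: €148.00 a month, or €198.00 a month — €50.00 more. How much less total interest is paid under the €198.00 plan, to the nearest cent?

Monthly rate r = 13.9%/12 = 1.15833% = 0.0115833.
At €148.00/mo: n = ⌈−ln(1 − rB₀/P)/ln(1+r)⌉ = 55 payments (last €128.58); total interest = total paid − €5,985.00 = €2,135.58.
At €198.00/mo: 38 payments (last €83.95); total interest €1,424.95.
Interest saved = €2,135.58 − €1,424.95 = €710.63.

€710.63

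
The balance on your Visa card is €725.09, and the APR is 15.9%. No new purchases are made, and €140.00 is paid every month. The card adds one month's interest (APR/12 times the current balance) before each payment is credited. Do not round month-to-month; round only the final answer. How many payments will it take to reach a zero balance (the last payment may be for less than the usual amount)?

6 months

Monthly rate r = 15.9%/12 = 1.325% = 0.01325.
Recurrence: B ← B·(1+r) − €140.00.
Month 1: interest €9.61; balance after payment €594.70.
Month 2: interest €7.88; balance after payment €462.58.
Month 3: interest €6.13; balance after payment €328.71.
Month 4: interest €4.36; balance after payment €193.06.
Month 5: interest €2.56; balance after payment €55.62.
Month 6: interest €0.74; balance after payment €0.00.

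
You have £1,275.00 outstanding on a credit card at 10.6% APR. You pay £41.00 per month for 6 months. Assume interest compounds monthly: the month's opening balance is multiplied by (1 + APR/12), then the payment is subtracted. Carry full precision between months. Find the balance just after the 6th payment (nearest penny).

£1,092.59

Monthly rate r = 10.6%/12 = 0.883333% = 0.00883333.
Each month: B ← B·(1+r) − £41.00.
Month 1: interest £11.26; balance after payment £1,245.26.
Month 2: interest £11.00; balance after payment £1,215.26.
Month 3: interest £10.73; balance after payment £1,185.00.
Month 4: interest £10.47; balance after payment £1,154.46.
Month 5: interest £10.20; balance after payment £1,123.66.
Month 6: interest £9.93; balance after payment £1,092.59.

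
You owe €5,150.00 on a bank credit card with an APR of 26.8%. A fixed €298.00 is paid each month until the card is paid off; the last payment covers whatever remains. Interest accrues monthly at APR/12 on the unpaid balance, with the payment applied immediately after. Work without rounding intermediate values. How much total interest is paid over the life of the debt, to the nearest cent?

€1,430.14

Monthly rate r = 26.8%/12 = 2.23333% = 0.0223333.
Payoff takes n = ⌈−ln(1 − rB₀/P)/ln(1+r)⌉ = ⌈22.080⌉ = 23 payments; the last is €24.14.
Total paid = 22·€298.00 + €24.14 = €6,580.14.
Total interest = total paid − principal = €6,580.14 − €5,150.00 = €1,430.14.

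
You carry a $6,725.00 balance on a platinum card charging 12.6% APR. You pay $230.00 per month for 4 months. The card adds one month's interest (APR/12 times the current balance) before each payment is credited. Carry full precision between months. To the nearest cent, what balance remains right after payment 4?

Monthly rate r = 12.6%/12 = 1.05% = 0.0105.
Each month: B ← B·(1+r) − $230.00.
Month 1: interest $70.61; balance after payment $6,565.61.
Month 2: interest $68.94; balance after payment $6,404.55.
Month 3: interest $67.25; balance after payment $6,241.80.
Month 4: interest $65.54; balance after payment $6,077.34.

$6,077.34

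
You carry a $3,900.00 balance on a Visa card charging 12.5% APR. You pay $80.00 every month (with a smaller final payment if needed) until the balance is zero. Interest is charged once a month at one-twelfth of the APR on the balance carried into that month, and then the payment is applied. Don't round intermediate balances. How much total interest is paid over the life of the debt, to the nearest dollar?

Monthly rate r = 12.5%/12 = 1.04167% = 0.0104167.
Payoff takes n = ⌈−ln(1 − rB₀/P)/ln(1+r)⌉ = ⌈68.408⌉ = 69 payments; the last is $32.72.
Total paid = 68·$80.00 + $32.72 = $5,472.72.
Total interest = total paid − principal = $5,472.72 − $3,900.00 = $1,572.72.

$1,573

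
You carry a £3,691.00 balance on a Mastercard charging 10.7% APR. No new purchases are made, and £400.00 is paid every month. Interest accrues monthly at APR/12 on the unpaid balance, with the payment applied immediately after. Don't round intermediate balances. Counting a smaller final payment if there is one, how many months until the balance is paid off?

10 payments

Monthly rate r = 10.7%/12 = 0.891667% = 0.00891667.
Recurrence: B ← B·(1+r) − £400.00.
Month 1: interest £32.91; balance after payment £3,323.91.
Month 2: interest £29.64; balance after payment £2,953.55.
Closed form: n = −ln(1 − rB₀/P)/ln(1+r) = −ln(0.91772)/ln(1.00892) ≈ 9.672, so the balance reaches zero during payment 10.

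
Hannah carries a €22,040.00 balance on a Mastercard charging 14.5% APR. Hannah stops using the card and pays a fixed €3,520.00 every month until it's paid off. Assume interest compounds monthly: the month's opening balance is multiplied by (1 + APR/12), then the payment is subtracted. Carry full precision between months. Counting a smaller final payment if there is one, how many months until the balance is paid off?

Monthly rate r = 14.5%/12 = 1.20833% = 0.0120833.
Recurrence: B ← B·(1+r) − €3,520.00.
Month 1: interest €266.32; balance after payment €18,786.32.
Month 2: interest €227.00; balance after payment €15,493.32.
Closed form: n = −ln(1 − rB₀/P)/ln(1+r) = −ln(0.92434)/ln(1.01208) ≈ 6.550, so the balance reaches zero during payment 7.

7 payments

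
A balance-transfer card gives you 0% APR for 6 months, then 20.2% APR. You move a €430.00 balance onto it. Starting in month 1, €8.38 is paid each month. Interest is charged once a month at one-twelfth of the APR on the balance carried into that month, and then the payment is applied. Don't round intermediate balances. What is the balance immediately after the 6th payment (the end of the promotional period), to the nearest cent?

€379.72

Promo months 1–6 at r₀ = 0%/12 = 0; months 7+ at r₁ = 20.2%/12 = 0.0168333.
After month 6 (no interest yet): B = €430.00 − 6·€8.38 = €379.72.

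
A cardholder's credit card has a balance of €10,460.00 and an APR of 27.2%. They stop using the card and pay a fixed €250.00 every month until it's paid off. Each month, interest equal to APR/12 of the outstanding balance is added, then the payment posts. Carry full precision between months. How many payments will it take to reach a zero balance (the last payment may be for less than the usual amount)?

Monthly rate r = 27.2%/12 = 2.26667% = 0.0226667.
Recurrence: B ← B·(1+r) − €250.00.
Month 1: interest €237.09; balance after payment €10,447.09.
Month 2: interest €236.80; balance after payment €10,433.89.
Closed form: n = −ln(1 − rB₀/P)/ln(1+r) = −ln(0.051627)/ln(1.02267) ≈ 132.229, so the balance reaches zero during payment 133.

133 months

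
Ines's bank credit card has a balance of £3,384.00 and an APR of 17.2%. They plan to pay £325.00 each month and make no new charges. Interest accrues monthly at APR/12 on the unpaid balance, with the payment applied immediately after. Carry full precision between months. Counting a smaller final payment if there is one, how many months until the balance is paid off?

12 payments

Monthly rate r = 17.2%/12 = 1.43333% = 0.0143333.
Recurrence: B ← B·(1+r) − £325.00.
Month 1: interest £48.50; balance after payment £3,107.50.
Month 2: interest £44.54; balance after payment £2,827.04.
Closed form: n = −ln(1 − rB₀/P)/ln(1+r) = −ln(0.85076)/ln(1.01433) ≈ 11.357, so the balance reaches zero during payment 12.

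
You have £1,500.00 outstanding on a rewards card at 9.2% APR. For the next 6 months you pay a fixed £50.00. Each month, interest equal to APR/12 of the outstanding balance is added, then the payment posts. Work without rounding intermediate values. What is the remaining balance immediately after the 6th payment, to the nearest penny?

£1,264.53

Monthly rate r = 9.2%/12 = 0.766667% = 0.00766667.
Each month: B ← B·(1+r) − £50.00.
Month 1: interest £11.50; balance after payment £1,461.50.
Month 2: interest £11.20; balance after payment £1,422.70.
Month 3: interest £10.91; balance after payment £1,383.61.
Month 4: interest £10.61; balance after payment £1,344.22.
Month 5: interest £10.31; balance after payment £1,304.53.
Month 6: interest £10.00; balance after payment £1,264.53.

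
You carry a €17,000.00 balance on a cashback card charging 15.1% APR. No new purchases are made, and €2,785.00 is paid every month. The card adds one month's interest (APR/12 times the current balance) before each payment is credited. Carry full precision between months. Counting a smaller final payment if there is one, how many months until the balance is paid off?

Monthly rate r = 15.1%/12 = 1.25833% = 0.0125833.
Recurrence: B ← B·(1+r) − €2,785.00.
Month 1: interest €213.92; balance after payment €14,428.92.
Month 2: interest €181.56; balance after payment €11,825.48.
Closed form: n = −ln(1 − rB₀/P)/ln(1+r) = −ln(0.92319)/ln(1.01258) ≈ 6.391, so the balance reaches zero during payment 7.

7 months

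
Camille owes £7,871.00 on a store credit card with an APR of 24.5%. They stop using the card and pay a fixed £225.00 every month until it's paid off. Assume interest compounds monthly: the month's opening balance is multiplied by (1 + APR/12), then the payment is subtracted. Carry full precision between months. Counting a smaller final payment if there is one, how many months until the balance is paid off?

62 months

Monthly rate r = 24.5%/12 = 2.04167% = 0.0204167.
Recurrence: B ← B·(1+r) − £225.00.
Month 1: interest £160.70; balance after payment £7,806.70.
Month 2: interest £159.39; balance after payment £7,741.09.
Closed form: n = −ln(1 − rB₀/P)/ln(1+r) = −ln(0.28578)/ln(1.02042) ≈ 61.973, so the balance reaches zero during payment 62.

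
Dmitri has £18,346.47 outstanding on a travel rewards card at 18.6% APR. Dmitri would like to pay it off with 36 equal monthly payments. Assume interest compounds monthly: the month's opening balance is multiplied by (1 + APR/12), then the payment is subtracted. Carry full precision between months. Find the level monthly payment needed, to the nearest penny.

£668.80

Monthly rate r = 18.6%/12 = 1.55% = 0.0155.
Level-payment amortization: P = B₀·r / (1 − (1+r)^(−n)) = 18346.47·0.0155 / (1 − 1.0155^(−36)).
Denominator 1 − (1+r)^(−36) = 0.425192268.
P = 284.37 / 0.425192268 ≈ 668.80.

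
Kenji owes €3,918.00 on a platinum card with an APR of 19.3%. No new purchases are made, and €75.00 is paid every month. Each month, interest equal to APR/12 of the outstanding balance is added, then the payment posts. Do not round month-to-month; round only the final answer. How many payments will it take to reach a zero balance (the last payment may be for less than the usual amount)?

115 months

Monthly rate r = 19.3%/12 = 1.60833% = 0.0160833.
Recurrence: B ← B·(1+r) − €75.00.
Month 1: interest €63.01; balance after payment €3,906.01.
Month 2: interest €62.82; balance after payment €3,893.84.
Closed form: n = −ln(1 − rB₀/P)/ln(1+r) = −ln(0.15981)/ln(1.01608) ≈ 114.933, so the balance reaches zero during payment 115.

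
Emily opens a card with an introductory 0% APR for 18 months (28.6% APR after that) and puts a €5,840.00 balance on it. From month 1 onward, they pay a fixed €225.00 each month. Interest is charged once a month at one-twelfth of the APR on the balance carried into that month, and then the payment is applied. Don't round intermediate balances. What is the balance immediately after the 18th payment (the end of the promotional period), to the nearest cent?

Promo months 1–18 at r₀ = 0%/12 = 0; months 19+ at r₁ = 28.6%/12 = 0.0238333.
After month 18 (no interest yet): B = €5,840.00 − 18·€225.00 = €1,790.00.

€1,790.00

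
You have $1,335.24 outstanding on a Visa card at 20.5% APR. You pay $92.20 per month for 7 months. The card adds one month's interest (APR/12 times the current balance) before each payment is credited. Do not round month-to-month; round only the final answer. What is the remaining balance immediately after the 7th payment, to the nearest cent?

$823.90

Monthly rate r = 20.5%/12 = 1.70833% = 0.0170833.
Each month: B ← B·(1+r) − $92.20.
Month 1: interest $22.81; balance after payment $1,265.85.
Month 2: interest $21.62; balance after payment $1,195.28.
Month 3: interest $20.42; balance after payment $1,123.49.
Month 4: interest $19.19; balance after payment $1,050.49.
Month 5: interest $17.95; balance after payment $976.23.
Month 6: interest $16.68; balance after payment $900.71.
Month 7: interest $15.39; balance after payment $823.90.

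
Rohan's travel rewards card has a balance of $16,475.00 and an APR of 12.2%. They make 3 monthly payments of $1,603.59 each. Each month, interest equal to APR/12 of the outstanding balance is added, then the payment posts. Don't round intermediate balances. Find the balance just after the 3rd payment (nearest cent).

$12,122.77

Monthly rate r = 12.2%/12 = 1.01667% = 0.0101667.
Each month: B ← B·(1+r) − $1,603.59.
Month 1: interest $167.50; balance after payment $15,038.91.
Month 2: interest $152.90; balance after payment $13,588.21.
Month 3: interest $138.15; balance after payment $12,122.77.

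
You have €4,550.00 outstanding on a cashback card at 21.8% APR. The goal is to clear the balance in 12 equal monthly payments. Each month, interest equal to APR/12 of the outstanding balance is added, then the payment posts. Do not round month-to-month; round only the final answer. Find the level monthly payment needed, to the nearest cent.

Monthly rate r = 21.8%/12 = 1.81667% = 0.0181667.
Level-payment amortization: P = B₀·r / (1 − (1+r)^(−n)) = 4550.00·0.0181667 / (1 − 1.01817^(−12)).
Denominator 1 − (1+r)^(−12) = 0.194299741.
P = 82.6583 / 0.194299741 ≈ 425.42.

€425.42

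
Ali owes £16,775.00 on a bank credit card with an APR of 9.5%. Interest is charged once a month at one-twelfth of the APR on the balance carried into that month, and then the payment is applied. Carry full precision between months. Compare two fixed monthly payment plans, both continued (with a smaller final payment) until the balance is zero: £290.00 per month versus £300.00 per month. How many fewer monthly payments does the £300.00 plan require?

3 fewer payments

Monthly rate r = 9.5%/12 = 0.791667% = 0.00791667.
At £290.00/mo: n = ⌈−ln(1 − rB₀/P)/ln(1+r)⌉ = 78 payments (last £191.21); total interest = total paid − £16,775.00 = £5,746.21.
At £300.00/mo: 75 payments (last £41.14); total interest £5,466.14.
Payments saved = 78 − 75 = 3.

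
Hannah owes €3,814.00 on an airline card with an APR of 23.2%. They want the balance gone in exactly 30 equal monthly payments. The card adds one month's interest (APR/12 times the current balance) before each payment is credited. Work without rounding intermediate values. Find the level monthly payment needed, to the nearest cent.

€168.74

Monthly rate r = 23.2%/12 = 1.93333% = 0.0193333.
Level-payment amortization: P = B₀·r / (1 − (1+r)^(−n)) = 3814.00·0.0193333 / (1 − 1.01933^(−30)).
Denominator 1 − (1+r)^(−30) = 0.436993759.
P = 73.7373 / 0.436993759 ≈ 168.74.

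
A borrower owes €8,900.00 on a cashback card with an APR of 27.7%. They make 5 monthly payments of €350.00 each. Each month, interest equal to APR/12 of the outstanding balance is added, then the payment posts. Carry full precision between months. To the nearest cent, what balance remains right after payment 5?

Monthly rate r = 27.7%/12 = 2.30833% = 0.0230833.
Each month: B ← B·(1+r) − €350.00.
Month 1: interest €205.44; balance after payment €8,755.44.
Month 2: interest €202.10; balance after payment €8,607.55.
Month 3: interest €198.69; balance after payment €8,456.24.
Month 4: interest €195.20; balance after payment €8,301.44.
Month 5: interest €191.62; balance after payment €8,143.06.

€8,143.06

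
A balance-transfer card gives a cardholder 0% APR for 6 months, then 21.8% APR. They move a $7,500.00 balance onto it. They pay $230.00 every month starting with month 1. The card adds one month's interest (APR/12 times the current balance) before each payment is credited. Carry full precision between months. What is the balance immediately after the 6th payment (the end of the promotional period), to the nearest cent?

$6,120.00

Promo months 1–6 at r₀ = 0%/12 = 0; months 7+ at r₁ = 21.8%/12 = 0.0181667.
After month 6 (no interest yet): B = $7,500.00 − 6·$230.00 = $6,120.00.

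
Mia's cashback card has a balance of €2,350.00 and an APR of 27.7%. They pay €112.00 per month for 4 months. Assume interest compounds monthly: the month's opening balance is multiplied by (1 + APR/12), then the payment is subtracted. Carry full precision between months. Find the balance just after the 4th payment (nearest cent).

€2,110.86

Monthly rate r = 27.7%/12 = 2.30833% = 0.0230833.
Each month: B ← B·(1+r) − €112.00.
Month 1: interest €54.25; balance after payment €2,292.25.
Month 2: interest €52.91; balance after payment €2,233.16.
Month 3: interest €51.55; balance after payment €2,172.71.
Month 4: interest €50.15; balance after payment €2,110.86.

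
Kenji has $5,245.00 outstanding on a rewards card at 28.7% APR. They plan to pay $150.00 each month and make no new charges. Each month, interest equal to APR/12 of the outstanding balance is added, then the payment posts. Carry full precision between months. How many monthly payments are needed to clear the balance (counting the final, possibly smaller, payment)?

Monthly rate r = 28.7%/12 = 2.39167% = 0.0239167.
Recurrence: B ← B·(1+r) − $150.00.
Month 1: interest $125.44; balance after payment $5,220.44.
Month 2: interest $124.86; balance after payment $5,195.30.
Closed form: n = −ln(1 − rB₀/P)/ln(1+r) = −ln(0.16371)/ln(1.02392) ≈ 76.565, so the balance reaches zero during payment 77.

77 payments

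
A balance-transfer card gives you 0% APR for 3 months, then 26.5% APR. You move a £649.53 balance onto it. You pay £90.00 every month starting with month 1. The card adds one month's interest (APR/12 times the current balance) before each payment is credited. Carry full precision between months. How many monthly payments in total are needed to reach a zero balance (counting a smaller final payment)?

8 payments

Promo months 1–3 at r₀ = 0%/12 = 0; months 4+ at r₁ = 26.5%/12 = 0.0220833.
After month 3 (no interest yet): B = £649.53 − 3·£90.00 = £379.53.
Then at r₁ with £90.00/mo: n₂ = −ln(1 − r₁·B/P)/ln(1+r₁) ≈ 4.48 → 5 more payments.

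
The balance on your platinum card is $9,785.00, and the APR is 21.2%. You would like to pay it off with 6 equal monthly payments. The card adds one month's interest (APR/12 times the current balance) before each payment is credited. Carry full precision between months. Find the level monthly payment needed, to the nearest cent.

$1,733.14

Monthly rate r = 21.2%/12 = 1.76667% = 0.0176667.
Level-payment amortization: P = B₀·r / (1 − (1+r)^(−n)) = 9785.00·0.0176667 / (1 − 1.01767^(−6)).
Denominator 1 − (1+r)^(−6) = 0.0997425946.
P = 172.868 / 0.0997425946 ≈ 1733.14.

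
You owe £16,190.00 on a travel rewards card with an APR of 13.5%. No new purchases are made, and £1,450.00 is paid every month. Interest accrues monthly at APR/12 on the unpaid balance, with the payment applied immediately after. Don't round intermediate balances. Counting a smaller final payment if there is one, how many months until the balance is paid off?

12 months

Monthly rate r = 13.5%/12 = 1.125% = 0.01125.
Recurrence: B ← B·(1+r) − £1,450.00.
Month 1: interest £182.14; balance after payment £14,922.14.
Month 2: interest £167.87; balance after payment £13,640.01.
Closed form: n = −ln(1 − rB₀/P)/ln(1+r) = −ln(0.87439)/ln(1.01125) ≈ 11.999, so the balance reaches zero during payment 12.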